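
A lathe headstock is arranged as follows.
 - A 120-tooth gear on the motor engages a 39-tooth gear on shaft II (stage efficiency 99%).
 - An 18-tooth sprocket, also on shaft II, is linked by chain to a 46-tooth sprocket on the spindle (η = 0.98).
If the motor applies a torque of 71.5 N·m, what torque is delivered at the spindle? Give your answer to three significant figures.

Gear mesh: ratio = 39/120 = 0.325; torque at shaft II = 71.5 × 0.325 × 0.99 = 23.005 N·m.
Chain: ratio = 46/18 = 2.5556; torque at the spindle = 23.005 × 2.5556 × 0.98 = 57.615 N·m.

57.6 N·m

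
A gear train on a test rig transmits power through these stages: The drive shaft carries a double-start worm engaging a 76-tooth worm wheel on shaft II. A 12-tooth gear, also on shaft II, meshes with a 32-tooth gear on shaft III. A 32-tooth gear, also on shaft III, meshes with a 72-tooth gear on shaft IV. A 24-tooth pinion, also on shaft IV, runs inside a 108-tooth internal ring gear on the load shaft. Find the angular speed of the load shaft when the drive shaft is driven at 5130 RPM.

5 RPM

worm 76/2 = 38 → 5130/38 = 135 RPM
gear mesh 32/12 = 2.6667 → 135/2.6667 = 50.625 RPM
gear mesh 72/32 = 2.25 → 50.625/2.25 = 22.5 RPM
internal gear 108/24 = 4.5 → 22.5/4.5 = 5 RPM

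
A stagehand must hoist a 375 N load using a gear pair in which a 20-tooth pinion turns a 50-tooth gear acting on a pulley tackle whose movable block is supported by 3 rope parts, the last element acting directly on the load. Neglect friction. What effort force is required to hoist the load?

Gear pair MA = 50/20 = 2.5.
Block-and-tackle MA = number of supporting rope parts = 3.
Combined ideal MA = 2.5 × 3 = 7.5.
Effort = load / MA = 375 / 7.5 = 50 N.

50 N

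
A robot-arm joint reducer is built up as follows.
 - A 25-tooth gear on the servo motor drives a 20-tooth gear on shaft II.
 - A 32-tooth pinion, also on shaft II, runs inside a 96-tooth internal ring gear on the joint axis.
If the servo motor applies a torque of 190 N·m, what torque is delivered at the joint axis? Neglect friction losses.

After the gear mesh (20/25): 190 × 0.8 = 152 N·m
After the internal gear (96/32): 152 × 3 = 456 N·m

456 N·m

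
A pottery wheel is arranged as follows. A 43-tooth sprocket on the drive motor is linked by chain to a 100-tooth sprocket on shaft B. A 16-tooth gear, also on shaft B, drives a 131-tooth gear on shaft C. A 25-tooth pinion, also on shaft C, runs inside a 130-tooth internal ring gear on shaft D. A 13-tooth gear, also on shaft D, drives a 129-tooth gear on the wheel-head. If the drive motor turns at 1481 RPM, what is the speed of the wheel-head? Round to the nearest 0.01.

the drive motor → shaft B (chain, 100/43): 1481 ÷ 2.3256 = 636.83 RPM
shaft B → shaft C (gear mesh, 131/16): 636.83 ÷ 8.1875 = 77.781 RPM
shaft C → shaft D (internal gear, 130/25): 77.781 ÷ 5.2 = 14.958 RPM
shaft D → the wheel-head (gear mesh, 129/13): 14.958 ÷ 9.9231 = 1.5074 RPM

1.51 RPM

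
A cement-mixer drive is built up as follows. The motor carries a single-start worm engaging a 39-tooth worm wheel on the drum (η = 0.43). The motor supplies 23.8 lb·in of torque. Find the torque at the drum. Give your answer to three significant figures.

399 lb·in

After the worm (39/1): 23.8 × 39 × 0.43 = 399.13 lb·in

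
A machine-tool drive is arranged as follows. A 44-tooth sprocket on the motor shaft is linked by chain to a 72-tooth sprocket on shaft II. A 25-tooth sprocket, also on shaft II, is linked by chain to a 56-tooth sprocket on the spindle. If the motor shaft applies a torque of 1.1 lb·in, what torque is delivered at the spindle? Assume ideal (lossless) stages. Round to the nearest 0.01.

4.03 lb·in

After the chain (72/44): 1.1 × 1.6364 = 1.8 lb·in
After the chain (56/25): 1.8 × 2.24 = 4.032 lb·in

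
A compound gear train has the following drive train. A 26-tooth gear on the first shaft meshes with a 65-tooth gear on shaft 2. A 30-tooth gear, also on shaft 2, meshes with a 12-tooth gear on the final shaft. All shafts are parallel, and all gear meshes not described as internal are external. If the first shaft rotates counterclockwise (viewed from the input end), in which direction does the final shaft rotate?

counterclockwise

the first shaft → shaft 2: external mesh, 1 reversal → CW.
shaft 2 → the final shaft: external mesh, 1 reversal → CCW.
2 reversals in total — an even number — so the final shaft turns the same way as the first shaft.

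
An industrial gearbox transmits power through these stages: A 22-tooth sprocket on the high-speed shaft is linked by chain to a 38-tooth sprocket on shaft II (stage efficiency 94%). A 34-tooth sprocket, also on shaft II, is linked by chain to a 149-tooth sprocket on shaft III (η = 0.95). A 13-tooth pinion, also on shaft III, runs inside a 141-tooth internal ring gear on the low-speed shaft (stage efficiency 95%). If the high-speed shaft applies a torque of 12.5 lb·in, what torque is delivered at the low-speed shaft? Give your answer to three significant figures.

Chain: ratio = 38/22 = 1.7273; torque at shaft II = 12.5 × 1.7273 × 0.94 = 20.295 lb·in.
Chain: ratio = 149/34 = 4.3824; torque at shaft III = 20.295 × 4.3824 × 0.95 = 84.495 lb·in.
Internal gear: ratio = 141/13 = 10.846; torque at the low-speed shaft = 84.495 × 10.846 × 0.95 = 870.62 lb·in.

871 lb·in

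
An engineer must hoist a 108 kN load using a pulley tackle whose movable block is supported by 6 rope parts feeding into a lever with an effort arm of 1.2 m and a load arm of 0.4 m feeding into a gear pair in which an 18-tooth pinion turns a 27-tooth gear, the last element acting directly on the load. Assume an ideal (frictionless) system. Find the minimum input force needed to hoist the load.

Block-and-tackle MA = number of supporting rope parts = 6.
Lever MA = effort arm / load arm = 1.2/0.4 = 3.
Gear pair MA = 27/18 = 1.5.
Combined ideal MA = 6 × 3 × 1.5 = 27.
Effort = load / MA = 108 / 27 = 4 kN.

4 kN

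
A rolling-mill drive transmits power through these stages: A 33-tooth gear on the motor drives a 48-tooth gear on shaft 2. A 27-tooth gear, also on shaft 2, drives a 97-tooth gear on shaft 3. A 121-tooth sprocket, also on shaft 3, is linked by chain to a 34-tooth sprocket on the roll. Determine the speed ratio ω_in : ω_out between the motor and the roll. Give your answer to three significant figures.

Each stage contributes driven/driver: gear mesh 48/33 = 1.4545, gear mesh 97/27 = 3.5926, chain 34/121 = 0.28099.
Overall: 1.4545 × 3.5926 × 0.28099 = 1.4683.

1.47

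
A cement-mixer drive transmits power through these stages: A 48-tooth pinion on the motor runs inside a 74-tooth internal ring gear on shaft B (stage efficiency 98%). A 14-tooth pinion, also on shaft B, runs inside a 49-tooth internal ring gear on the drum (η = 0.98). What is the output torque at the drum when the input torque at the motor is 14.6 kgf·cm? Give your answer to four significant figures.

internal gear 74/48 = 1.5417 → τ = 14.6·1.5417·0.98 = 22.058 kgf·cm
internal gear 49/14 = 3.5 → τ = 22.058·3.5·0.98 = 75.66 kgf·cm

75.66 kgf·cm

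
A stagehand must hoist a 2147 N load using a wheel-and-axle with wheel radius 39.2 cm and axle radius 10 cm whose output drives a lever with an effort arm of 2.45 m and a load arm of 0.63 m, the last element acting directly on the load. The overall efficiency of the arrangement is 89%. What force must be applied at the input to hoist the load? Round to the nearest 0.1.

158.2 N

Wheel-and-axle MA = R/r = 39.2/10 = 3.92.
Lever MA = effort arm / load arm = 2.45/0.63 = 3.8889.
Combined ideal MA = 3.92 × 3.8889 = 15.244.
Actual MA = 15.244 × 0.89 = 13.568.
Effort = load / actual MA = 2147 / 13.568 = 158.25 N.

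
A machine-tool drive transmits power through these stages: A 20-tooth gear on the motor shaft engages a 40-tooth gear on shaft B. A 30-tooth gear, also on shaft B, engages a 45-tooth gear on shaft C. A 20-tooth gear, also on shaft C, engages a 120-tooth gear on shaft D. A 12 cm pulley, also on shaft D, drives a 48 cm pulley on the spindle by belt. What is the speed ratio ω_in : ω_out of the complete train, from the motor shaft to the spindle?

Each stage contributes driven/driver: gear mesh 40/20 = 2, gear mesh 45/30 = 1.5, gear mesh 120/20 = 6, belt 48/12 = 4.
Overall: 2 × 1.5 × 6 × 4 = 72.

72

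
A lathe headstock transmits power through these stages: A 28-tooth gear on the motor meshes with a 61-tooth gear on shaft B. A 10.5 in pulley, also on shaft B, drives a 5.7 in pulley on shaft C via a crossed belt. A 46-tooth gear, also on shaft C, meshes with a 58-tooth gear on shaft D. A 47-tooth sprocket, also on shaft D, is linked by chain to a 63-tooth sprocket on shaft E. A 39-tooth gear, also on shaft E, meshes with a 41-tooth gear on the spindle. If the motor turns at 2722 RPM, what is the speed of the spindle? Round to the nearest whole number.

1295 RPM

Gear mesh: ratio = 61/28 = 2.1786, so shaft B turns at 2722 / 2.1786 = 1249.4 RPM.
Belt: ratio = 5.7/10.5 = 0.54286, so shaft C turns at 1249.4 / 0.54286 = 2301.6 RPM.
Gear mesh: ratio = 58/46 = 1.2609, so shaft D turns at 2301.6 / 1.2609 = 1825.4 RPM.
Chain: ratio = 63/47 = 1.3404, so shaft E turns at 1825.4 / 1.3404 = 1361.8 RPM.
Gear mesh: ratio = 41/39 = 1.0513, so the spindle turns at 1361.8 / 1.0513 = 1295.4 RPM.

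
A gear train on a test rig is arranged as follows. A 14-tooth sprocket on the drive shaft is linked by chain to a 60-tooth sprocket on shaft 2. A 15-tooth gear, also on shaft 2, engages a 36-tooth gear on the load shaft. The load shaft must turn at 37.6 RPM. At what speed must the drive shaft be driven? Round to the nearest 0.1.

386.7 RPM

Overall ratio R = 4.2857 × 2.4 = 10.286.
Required input speed = output speed × R = 37.6 × 10.286 = 386.74 RPM.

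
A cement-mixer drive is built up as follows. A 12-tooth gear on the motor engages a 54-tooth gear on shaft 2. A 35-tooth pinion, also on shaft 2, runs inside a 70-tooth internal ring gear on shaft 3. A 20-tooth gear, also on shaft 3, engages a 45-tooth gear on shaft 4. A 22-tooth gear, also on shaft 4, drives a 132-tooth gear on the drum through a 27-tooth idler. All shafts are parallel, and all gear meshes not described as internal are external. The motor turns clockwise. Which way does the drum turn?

clockwise

the motor → shaft 2: external mesh, 1 reversal → CCW.
shaft 2 → shaft 3: internal mesh, same direction → CCW.
shaft 3 → shaft 4: external mesh, 1 reversal → CW.
shaft 4 → the drum: driver → idler → driven is 2 external meshes, 2 reversals → CW.
4 reversals in total — an even number — so the drum turns the same way as the motor.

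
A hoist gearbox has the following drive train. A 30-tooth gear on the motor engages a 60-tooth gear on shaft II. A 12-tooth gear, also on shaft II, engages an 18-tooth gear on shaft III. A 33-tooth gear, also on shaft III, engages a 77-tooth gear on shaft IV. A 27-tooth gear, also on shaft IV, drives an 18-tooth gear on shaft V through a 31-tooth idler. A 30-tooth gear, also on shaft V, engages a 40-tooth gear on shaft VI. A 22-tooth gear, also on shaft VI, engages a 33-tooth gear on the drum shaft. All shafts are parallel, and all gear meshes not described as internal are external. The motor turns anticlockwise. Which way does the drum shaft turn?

clockwise

the motor → shaft II: external mesh, 1 reversal → CW.
shaft II → shaft III: external mesh, 1 reversal → CCW.
shaft III → shaft IV: external mesh, 1 reversal → CW.
shaft IV → shaft V: driver → idler → driven is 2 external meshes, 2 reversals → CW.
shaft V → shaft VI: external mesh, 1 reversal → CCW.
shaft VI → the drum shaft: external mesh, 1 reversal → CW.
7 reversals in total — an odd number — so the drum shaft turns opposite to the motor.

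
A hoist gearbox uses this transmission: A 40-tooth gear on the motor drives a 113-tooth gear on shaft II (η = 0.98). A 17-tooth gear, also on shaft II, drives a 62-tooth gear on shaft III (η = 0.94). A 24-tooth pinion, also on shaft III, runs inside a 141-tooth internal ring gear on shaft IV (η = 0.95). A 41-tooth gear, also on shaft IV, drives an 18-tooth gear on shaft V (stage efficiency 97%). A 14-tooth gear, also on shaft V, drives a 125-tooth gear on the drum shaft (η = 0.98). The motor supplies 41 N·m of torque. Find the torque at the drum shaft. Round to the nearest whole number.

8093 N·m

Gear mesh: ratio = 113/40 = 2.825; torque at shaft II = 41 × 2.825 × 0.98 = 113.51 N·m.
Gear mesh: ratio = 62/17 = 3.6471; torque at shaft III = 113.51 × 3.6471 × 0.94 = 389.13 N·m.
Internal gear: ratio = 141/24 = 5.875; torque at shaft IV = 389.13 × 5.875 × 0.95 = 2171.9 N·m.
Gear mesh: ratio = 18/41 = 0.43902; torque at shaft V = 2171.9 × 0.43902 × 0.97 = 924.89 N·m.
Gear mesh: ratio = 125/14 = 8.9286; torque at the drum shaft = 924.89 × 8.9286 × 0.98 = 8092.8 N·m.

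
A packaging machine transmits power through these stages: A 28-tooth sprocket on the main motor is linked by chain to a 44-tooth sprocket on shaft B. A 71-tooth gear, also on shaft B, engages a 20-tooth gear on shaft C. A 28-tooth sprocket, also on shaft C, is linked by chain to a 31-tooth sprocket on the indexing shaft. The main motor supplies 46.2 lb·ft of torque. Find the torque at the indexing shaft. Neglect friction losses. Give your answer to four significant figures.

Chain: ratio = 44/28 = 1.5714; torque at shaft B = 46.2 × 1.5714 = 72.6 lb·ft.
Gear mesh: ratio = 20/71 = 0.28169; torque at shaft C = 72.6 × 0.28169 = 20.451 lb·ft.
Chain: ratio = 31/28 = 1.1071; torque at the indexing shaft = 20.451 × 1.1071 = 22.642 lb·ft.

22.64 lb·ft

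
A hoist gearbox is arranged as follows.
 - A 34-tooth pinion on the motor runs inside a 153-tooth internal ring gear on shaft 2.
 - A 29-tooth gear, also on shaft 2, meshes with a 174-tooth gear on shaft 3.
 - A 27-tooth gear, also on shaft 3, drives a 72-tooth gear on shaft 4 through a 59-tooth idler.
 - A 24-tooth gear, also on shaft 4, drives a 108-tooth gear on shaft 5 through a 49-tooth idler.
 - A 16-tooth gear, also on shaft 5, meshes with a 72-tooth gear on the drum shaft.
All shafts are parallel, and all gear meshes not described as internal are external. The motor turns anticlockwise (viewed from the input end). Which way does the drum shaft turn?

anticlockwise

the motor → shaft 2: internal mesh, same direction → CCW.
shaft 2 → shaft 3: external mesh, 1 reversal → CW.
shaft 3 → shaft 4: driver → idler → driven is 2 external meshes, 2 reversals → CW.
shaft 4 → shaft 5: driver → idler → driven is 2 external meshes, 2 reversals → CW.
shaft 5 → the drum shaft: external mesh, 1 reversal → CCW.
6 reversals in total — an even number — so the drum shaft turns the same way as the motor.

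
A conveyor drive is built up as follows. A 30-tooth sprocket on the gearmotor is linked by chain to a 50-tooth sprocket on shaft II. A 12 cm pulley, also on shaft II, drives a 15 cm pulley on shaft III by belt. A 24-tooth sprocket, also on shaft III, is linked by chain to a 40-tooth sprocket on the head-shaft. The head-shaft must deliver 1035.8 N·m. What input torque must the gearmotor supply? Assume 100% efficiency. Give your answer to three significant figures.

Overall ratio R = 1.6667 × 1.25 × 1.6667 = 3.4722.
Input torque = output torque / R = 1035.8 / 3.4722 = 298.31 N·m.

298 N·m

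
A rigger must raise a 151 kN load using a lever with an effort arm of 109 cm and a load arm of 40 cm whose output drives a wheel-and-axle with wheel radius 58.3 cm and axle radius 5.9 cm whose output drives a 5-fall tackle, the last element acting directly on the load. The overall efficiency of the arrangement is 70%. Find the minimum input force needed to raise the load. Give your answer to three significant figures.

1.60 kN

Lever MA = effort arm / load arm = 109/40 = 2.725.
Wheel-and-axle MA = R/r = 58.3/5.9 = 9.8814.
Block-and-tackle MA = number of supporting rope parts = 5.
Combined ideal MA = 2.725 × 9.8814 × 5 = 134.63.
Actual MA = 134.63 × 0.70 = 94.243.
Effort = load / actual MA = 151 / 94.243 = 1.6022 kN.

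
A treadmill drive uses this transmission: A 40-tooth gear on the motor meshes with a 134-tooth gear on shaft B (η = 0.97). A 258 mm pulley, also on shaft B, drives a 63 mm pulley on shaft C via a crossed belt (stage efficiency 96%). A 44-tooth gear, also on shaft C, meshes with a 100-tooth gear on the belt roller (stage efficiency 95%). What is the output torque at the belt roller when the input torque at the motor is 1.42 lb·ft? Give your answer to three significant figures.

After the gear mesh (134/40): 1.42 × 3.35 × 0.97 = 4.6143 lb·ft
After the belt (63/258): 4.6143 × 0.24419 × 0.96 = 1.0817 lb·ft
After the gear mesh (100/44): 1.0817 × 2.2727 × 0.95 = 2.3354 lb·ft

2.34 lb·ft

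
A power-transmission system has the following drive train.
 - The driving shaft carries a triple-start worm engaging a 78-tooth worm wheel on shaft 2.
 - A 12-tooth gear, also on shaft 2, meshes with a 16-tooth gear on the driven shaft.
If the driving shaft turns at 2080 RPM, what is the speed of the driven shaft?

60 RPM

worm 78/3 = 26 → 2080/26 = 80 RPM
gear mesh 16/12 = 1.3333 → 80/1.3333 = 60 RPM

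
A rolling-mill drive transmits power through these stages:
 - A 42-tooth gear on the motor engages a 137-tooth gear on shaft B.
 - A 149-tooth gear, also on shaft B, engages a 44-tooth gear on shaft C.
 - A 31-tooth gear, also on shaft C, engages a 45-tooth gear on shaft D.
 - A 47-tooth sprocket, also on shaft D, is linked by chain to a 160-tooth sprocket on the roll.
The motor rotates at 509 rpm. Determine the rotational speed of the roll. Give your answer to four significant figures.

106.9 rpm

Gear mesh: ratio = 137/42 = 3.2619, so shaft B turns at 509 / 3.2619 = 156.04 rpm.
Gear mesh: ratio = 44/149 = 0.2953, so shaft C turns at 156.04 / 0.2953 = 528.42 rpm.
Gear mesh: ratio = 45/31 = 1.4516, so shaft D turns at 528.42 / 1.4516 = 364.02 rpm.
Chain: ratio = 160/47 = 3.4043, so the roll turns at 364.02 / 3.4043 = 106.93 rpm.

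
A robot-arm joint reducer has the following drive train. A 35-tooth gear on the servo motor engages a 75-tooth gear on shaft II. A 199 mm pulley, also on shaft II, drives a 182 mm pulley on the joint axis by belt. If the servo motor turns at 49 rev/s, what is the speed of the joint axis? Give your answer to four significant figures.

gear mesh 75/35 = 2.1429 → 49/2.1429 = 22.867 rev/s
belt 182/199 = 0.91457 → 22.867/0.91457 = 25.003 rev/s

25.00 rev/s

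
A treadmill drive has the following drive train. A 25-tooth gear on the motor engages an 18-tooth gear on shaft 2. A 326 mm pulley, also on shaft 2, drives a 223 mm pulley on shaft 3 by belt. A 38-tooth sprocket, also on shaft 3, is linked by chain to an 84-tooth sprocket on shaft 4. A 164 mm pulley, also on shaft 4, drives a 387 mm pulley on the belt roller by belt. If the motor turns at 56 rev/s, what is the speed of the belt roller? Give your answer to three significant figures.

Gear mesh: ratio = 18/25 = 0.72, so shaft 2 turns at 56 / 0.72 = 77.778 rev/s.
Belt: ratio = 223/326 = 0.68405, so shaft 3 turns at 77.778 / 0.68405 = 113.7 rev/s.
Chain: ratio = 84/38 = 2.2105, so shaft 4 turns at 113.7 / 2.2105 = 51.437 rev/s.
Belt: ratio = 387/164 = 2.3598, so the belt roller turns at 51.437 / 2.3598 = 21.797 rev/s.

21.8 rev/s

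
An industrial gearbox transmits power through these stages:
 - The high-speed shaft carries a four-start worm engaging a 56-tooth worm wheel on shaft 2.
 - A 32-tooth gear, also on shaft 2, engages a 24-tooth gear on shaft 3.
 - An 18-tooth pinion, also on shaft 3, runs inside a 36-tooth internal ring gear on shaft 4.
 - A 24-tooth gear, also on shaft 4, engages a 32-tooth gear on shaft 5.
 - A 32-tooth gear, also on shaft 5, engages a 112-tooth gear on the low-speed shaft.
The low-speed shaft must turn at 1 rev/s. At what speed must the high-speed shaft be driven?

98 rev/s

Overall ratio R = 14 × 0.75 × 2 × 1.3333 × 3.5 = 98.
Required input speed = output speed × R = 1 × 98 = 98 rev/s.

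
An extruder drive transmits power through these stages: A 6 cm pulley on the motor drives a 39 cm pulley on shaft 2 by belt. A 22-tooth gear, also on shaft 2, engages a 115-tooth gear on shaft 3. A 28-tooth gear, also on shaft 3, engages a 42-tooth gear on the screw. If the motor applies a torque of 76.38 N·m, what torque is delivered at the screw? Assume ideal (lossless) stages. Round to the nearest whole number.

After the belt (39/6): 76.38 × 6.5 = 496.47 N·m
After the gear mesh (115/22): 496.47 × 5.2273 = 2595.2 N·m
After the gear mesh (42/28): 2595.2 × 1.5 = 3892.8 N·m

3893 N·m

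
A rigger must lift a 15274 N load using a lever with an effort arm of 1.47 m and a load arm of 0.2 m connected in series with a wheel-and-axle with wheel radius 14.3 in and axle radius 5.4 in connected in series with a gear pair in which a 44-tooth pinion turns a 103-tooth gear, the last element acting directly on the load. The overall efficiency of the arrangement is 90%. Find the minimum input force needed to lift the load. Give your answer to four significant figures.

Lever MA = effort arm / load arm = 1.47/0.2 = 7.35.
Wheel-and-axle MA = R/r = 14.3/5.4 = 2.6481.
Gear pair MA = 103/44 = 2.3409.
Combined ideal MA = 7.35 × 2.6481 × 2.3409 = 45.563.
Actual MA = 45.563 × 0.90 = 41.007.
Effort = load / actual MA = 15274 / 41.007 = 372.47 N.

372.5 N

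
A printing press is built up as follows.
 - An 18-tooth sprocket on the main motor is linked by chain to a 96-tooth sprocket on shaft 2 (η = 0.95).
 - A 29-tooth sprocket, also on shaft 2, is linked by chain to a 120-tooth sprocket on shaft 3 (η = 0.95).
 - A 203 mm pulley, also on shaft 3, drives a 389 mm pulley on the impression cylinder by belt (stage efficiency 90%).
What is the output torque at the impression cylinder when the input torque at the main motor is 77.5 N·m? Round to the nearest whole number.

Chain: ratio = 96/18 = 5.3333; torque at shaft 2 = 77.5 × 5.3333 × 0.95 = 392.67 N·m.
Chain: ratio = 120/29 = 4.1379; torque at shaft 3 = 392.67 × 4.1379 × 0.95 = 1543.6 N·m.
Belt: ratio = 389/203 = 1.9163; torque at the impression cylinder = 1543.6 × 1.9163 × 0.90 = 2662.1 N·m.

2662 N·m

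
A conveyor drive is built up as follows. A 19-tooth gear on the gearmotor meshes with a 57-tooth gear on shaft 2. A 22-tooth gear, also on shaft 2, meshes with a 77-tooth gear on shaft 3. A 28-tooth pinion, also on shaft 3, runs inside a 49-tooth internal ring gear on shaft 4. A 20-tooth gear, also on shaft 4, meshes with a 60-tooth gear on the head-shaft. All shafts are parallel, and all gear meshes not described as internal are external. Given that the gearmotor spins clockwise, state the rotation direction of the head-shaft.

counterclockwise

the gearmotor → shaft 2: external mesh, 1 reversal → CCW.
shaft 2 → shaft 3: external mesh, 1 reversal → CW.
shaft 3 → shaft 4: internal mesh, same direction → CW.
shaft 4 → the head-shaft: external mesh, 1 reversal → CCW.
3 reversals in total — an odd number — so the head-shaft turns opposite to the gearmotor.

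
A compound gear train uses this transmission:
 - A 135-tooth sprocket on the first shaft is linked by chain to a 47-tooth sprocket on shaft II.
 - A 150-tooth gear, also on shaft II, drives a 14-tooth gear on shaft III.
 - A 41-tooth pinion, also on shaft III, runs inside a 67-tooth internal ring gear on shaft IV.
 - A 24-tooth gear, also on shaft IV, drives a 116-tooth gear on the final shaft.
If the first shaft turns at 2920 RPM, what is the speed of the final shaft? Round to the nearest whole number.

11377 RPM

the first shaft → shaft II (chain, 47/135): 2920 ÷ 0.34815 = 8387.2 RPM
shaft II → shaft III (gear mesh, 14/150): 8387.2 ÷ 0.093333 = 89863 RPM
shaft III → shaft IV (internal gear, 67/41): 89863 ÷ 1.6341 = 54991 RPM
shaft IV → the final shaft (gear mesh, 116/24): 54991 ÷ 4.8333 = 11377 RPM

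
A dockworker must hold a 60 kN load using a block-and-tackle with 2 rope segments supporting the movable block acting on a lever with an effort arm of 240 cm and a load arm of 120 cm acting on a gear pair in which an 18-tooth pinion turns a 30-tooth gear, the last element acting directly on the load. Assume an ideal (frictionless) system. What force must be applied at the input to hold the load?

9 kN

Block-and-tackle MA = number of supporting rope parts = 2.
Lever MA = effort arm / load arm = 240/120 = 2.
Gear pair MA = 30/18 = 1.6667.
Combined ideal MA = 2 × 2 × 1.6667 = 6.6667.
Effort = load / MA = 60 / 6.6667 = 9 kN.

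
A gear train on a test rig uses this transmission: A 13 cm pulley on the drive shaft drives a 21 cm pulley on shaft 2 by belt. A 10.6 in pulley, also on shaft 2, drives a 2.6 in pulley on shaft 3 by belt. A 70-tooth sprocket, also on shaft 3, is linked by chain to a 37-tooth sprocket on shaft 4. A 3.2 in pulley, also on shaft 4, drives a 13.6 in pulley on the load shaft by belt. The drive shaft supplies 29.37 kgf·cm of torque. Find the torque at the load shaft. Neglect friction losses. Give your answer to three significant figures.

Belt: ratio = 21/13 = 1.6154; torque at shaft 2 = 29.37 × 1.6154 = 47.444 kgf·cm.
Belt: ratio = 2.6/10.6 = 0.24528; torque at shaft 3 = 47.444 × 0.24528 = 11.637 kgf·cm.
Chain: ratio = 37/70 = 0.52857; torque at shaft 4 = 11.637 × 0.52857 = 6.1511 kgf·cm.
Belt: ratio = 13.6/3.2 = 4.25; torque at the load shaft = 6.1511 × 4.25 = 26.142 kgf·cm.

26.1 kgf·cm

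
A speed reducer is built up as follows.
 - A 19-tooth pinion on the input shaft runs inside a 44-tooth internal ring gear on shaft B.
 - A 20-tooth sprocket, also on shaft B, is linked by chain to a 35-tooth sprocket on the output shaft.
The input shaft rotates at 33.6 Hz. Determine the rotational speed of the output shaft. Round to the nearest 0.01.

8.29 Hz

internal gear 44/19 = 2.3158 → 33.6/2.3158 = 14.509 Hz
chain 35/20 = 1.75 → 14.509/1.75 = 8.2909 Hz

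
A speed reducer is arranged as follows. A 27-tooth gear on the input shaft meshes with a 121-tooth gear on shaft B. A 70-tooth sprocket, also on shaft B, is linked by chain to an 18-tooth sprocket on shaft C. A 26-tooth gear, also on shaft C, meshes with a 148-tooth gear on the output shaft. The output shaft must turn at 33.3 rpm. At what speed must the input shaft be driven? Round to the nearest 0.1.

218.4 rpm

Overall ratio R = 4.4815 × 0.25714 × 5.6923 = 6.5597.
Required input speed = output speed × R = 33.3 × 6.5597 = 218.44 rpm.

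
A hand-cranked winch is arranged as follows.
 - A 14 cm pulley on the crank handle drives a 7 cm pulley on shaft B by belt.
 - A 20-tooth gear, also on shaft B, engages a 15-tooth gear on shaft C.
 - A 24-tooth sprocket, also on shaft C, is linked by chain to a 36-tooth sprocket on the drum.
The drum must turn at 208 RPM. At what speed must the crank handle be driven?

117 RPM

Overall ratio R = 0.5 × 0.75 × 1.5 = 0.5625.
Required input speed = output speed × R = 208 × 0.5625 = 117 RPM.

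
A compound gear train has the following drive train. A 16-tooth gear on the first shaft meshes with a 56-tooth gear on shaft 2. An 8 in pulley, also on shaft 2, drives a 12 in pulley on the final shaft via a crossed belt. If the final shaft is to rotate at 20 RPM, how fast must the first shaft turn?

105 RPM

Overall ratio R = 3.5 × 1.5 = 5.25.
Required input speed = output speed × R = 20 × 5.25 = 105 RPM.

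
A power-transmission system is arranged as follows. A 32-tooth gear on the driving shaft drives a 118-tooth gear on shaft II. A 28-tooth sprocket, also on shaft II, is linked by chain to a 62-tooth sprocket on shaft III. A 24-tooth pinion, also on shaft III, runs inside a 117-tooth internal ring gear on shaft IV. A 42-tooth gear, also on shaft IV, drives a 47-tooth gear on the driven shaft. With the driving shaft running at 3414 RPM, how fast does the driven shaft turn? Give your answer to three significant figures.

76.6 RPM

Gear mesh: ratio = 118/32 = 3.6875, so shaft II turns at 3414 / 3.6875 = 925.83 RPM.
Chain: ratio = 62/28 = 2.2143, so shaft III turns at 925.83 / 2.2143 = 418.12 RPM.
Internal gear: ratio = 117/24 = 4.875, so shaft IV turns at 418.12 / 4.875 = 85.768 RPM.
Gear mesh: ratio = 47/42 = 1.119, so the driven shaft turns at 85.768 / 1.119 = 76.643 RPM.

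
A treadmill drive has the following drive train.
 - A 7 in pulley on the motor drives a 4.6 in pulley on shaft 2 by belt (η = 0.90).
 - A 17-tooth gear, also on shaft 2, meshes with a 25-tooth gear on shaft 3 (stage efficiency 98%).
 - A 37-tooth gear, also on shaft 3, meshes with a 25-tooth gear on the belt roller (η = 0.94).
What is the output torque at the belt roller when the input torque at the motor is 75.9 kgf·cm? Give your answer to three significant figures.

41.1 kgf·cm

Belt: ratio = 4.6/7 = 0.65714; torque at shaft 2 = 75.9 × 0.65714 × 0.90 = 44.889 kgf·cm.
Gear mesh: ratio = 25/17 = 1.4706; torque at shaft 3 = 44.889 × 1.4706 × 0.98 = 64.694 kgf·cm.
Gear mesh: ratio = 25/37 = 0.67568; torque at the belt roller = 64.694 × 0.67568 × 0.94 = 41.089 kgf·cm.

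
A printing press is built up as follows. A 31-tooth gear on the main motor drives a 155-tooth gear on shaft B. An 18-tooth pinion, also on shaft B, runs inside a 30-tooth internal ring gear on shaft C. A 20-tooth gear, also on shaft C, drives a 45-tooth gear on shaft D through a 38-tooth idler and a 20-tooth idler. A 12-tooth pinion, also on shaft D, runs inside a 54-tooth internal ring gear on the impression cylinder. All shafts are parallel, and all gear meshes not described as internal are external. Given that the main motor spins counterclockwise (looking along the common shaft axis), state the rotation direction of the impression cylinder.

the main motor → shaft B: external mesh, 1 reversal → CW.
shaft B → shaft C: internal mesh, same direction → CW.
shaft C → shaft D: driver → idler → idler → driven is 3 external meshes, 3 reversals → CCW.
shaft D → the impression cylinder: internal mesh, same direction → CCW.
4 reversals in total — an even number — so the impression cylinder turns the same way as the main motor.

counterclockwise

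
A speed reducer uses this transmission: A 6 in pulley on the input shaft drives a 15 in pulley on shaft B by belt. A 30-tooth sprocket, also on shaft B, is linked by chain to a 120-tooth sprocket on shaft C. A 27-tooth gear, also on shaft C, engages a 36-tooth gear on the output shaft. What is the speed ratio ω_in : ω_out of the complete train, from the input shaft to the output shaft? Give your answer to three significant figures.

13.3

Each stage contributes driven/driver: belt 15/6 = 2.5, chain 120/30 = 4, gear mesh 36/27 = 1.3333.
Overall: 2.5 × 4 × 1.3333 = 13.333.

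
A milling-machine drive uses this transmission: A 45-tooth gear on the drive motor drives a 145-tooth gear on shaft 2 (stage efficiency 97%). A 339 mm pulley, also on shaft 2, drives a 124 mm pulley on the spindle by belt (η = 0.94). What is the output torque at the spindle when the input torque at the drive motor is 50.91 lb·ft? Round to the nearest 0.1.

After the gear mesh (145/45): 50.91 × 3.2222 × 0.97 = 159.12 lb·ft
After the belt (124/339): 159.12 × 0.36578 × 0.94 = 54.712 lb·ft

54.7 lb·ft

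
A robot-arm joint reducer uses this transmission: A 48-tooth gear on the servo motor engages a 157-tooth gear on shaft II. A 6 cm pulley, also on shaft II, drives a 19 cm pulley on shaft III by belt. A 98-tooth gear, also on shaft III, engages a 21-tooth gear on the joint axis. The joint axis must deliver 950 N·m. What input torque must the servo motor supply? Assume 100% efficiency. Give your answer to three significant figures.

Overall ratio R = 3.2708 × 3.1667 × 0.21429 = 2.2195.
Input torque = output torque / R = 950 / 2.2195 = 428.03 N·m.

428 N·m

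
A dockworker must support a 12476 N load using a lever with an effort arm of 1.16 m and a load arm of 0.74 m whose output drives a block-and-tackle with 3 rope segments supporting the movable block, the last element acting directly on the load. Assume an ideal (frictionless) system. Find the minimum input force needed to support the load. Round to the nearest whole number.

2653 N

Lever MA = effort arm / load arm = 1.16/0.74 = 1.5676.
Block-and-tackle MA = number of supporting rope parts = 3.
Combined ideal MA = 1.5676 × 3 = 4.7027.
Effort = load / MA = 12476 / 4.7027 = 2652.9 N.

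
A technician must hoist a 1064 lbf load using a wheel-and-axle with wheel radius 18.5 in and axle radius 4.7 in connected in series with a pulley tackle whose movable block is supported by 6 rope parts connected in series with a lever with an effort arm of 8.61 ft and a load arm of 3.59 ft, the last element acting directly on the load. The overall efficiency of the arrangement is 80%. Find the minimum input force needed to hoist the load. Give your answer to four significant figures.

23.48 lbf

Wheel-and-axle MA = R/r = 18.5/4.7 = 3.9362.
Block-and-tackle MA = number of supporting rope parts = 6.
Lever MA = effort arm / load arm = 8.61/3.59 = 2.3983.
Combined ideal MA = 3.9362 × 6 × 2.3983 = 56.641.
Actual MA = 56.641 × 0.80 = 45.313.
Effort = load / actual MA = 1064 / 45.313 = 23.481 lbf.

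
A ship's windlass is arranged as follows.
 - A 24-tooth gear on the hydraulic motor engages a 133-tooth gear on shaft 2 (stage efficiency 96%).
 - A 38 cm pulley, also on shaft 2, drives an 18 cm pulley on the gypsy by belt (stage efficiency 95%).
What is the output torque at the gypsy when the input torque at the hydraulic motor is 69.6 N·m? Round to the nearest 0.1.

166.6 N·m

After the gear mesh (133/24): 69.6 × 5.5417 × 0.96 = 370.27 N·m
After the belt (18/38): 370.27 × 0.47368 × 0.95 = 166.62 N·m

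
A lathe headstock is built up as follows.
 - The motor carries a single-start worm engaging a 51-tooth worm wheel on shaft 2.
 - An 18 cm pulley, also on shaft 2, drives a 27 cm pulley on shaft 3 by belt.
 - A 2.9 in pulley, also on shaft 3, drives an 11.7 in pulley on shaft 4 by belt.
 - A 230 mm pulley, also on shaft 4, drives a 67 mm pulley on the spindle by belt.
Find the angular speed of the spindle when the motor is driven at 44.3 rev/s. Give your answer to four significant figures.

0.4927 rev/s

Worm: ratio = 51/1 = 51, so shaft 2 turns at 44.3 / 51 = 0.86863 rev/s.
Belt: ratio = 27/18 = 1.5, so shaft 3 turns at 0.86863 / 1.5 = 0.57908 rev/s.
Belt: ratio = 11.7/2.9 = 4.0345, so shaft 4 turns at 0.57908 / 4.0345 = 0.14353 rev/s.
Belt: ratio = 67/230 = 0.2913, so the spindle turns at 0.14353 / 0.2913 = 0.49273 rev/s.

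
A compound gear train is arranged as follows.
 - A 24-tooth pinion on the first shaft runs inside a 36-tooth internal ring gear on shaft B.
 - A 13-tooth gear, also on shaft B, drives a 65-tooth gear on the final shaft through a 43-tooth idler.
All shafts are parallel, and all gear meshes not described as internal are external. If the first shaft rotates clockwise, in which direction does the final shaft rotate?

the first shaft → shaft B: internal mesh, same direction → CW.
shaft B → the final shaft: driver → idler → driven is 2 external meshes, 2 reversals → CW.
2 reversals in total — an even number — so the final shaft turns the same way as the first shaft.

clockwise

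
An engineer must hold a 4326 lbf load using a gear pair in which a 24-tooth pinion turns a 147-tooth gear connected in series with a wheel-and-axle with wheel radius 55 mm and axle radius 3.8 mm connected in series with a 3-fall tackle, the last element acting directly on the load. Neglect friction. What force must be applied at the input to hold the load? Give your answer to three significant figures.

16.3 lbf

Gear pair MA = 147/24 = 6.125.
Wheel-and-axle MA = R/r = 55/3.8 = 14.474.
Block-and-tackle MA = number of supporting rope parts = 3.
Combined ideal MA = 6.125 × 14.474 × 3 = 265.95.
Effort = load / MA = 4326 / 265.95 = 16.266 lbf.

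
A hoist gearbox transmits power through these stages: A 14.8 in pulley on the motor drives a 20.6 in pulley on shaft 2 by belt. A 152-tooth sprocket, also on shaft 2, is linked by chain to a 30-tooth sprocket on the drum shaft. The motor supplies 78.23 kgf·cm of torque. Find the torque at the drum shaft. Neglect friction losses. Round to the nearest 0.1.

Belt: ratio = 20.6/14.8 = 1.3919; torque at shaft 2 = 78.23 × 1.3919 = 108.89 kgf·cm.
Chain: ratio = 30/152 = 0.19737; torque at the drum shaft = 108.89 × 0.19737 = 21.491 kgf·cm.

21.5 kgf·cm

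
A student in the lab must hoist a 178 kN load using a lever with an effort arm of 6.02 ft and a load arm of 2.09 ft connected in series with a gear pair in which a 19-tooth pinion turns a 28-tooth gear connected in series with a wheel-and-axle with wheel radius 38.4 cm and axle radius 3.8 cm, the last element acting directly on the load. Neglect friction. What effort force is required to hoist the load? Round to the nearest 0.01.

Lever MA = effort arm / load arm = 6.02/2.09 = 2.8804.
Gear pair MA = 28/19 = 1.4737.
Wheel-and-axle MA = R/r = 38.4/3.8 = 10.105.
Combined ideal MA = 2.8804 × 1.4737 × 10.105 = 42.895.
Effort = load / MA = 178 / 42.895 = 4.1497 kN.

4.15 kN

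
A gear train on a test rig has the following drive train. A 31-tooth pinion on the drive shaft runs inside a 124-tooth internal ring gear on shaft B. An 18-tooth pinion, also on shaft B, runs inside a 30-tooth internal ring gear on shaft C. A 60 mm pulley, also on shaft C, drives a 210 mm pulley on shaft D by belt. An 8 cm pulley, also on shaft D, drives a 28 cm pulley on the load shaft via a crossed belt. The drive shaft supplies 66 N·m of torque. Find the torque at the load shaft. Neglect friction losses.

5390 N·m

Internal gear: ratio = 124/31 = 4; torque at shaft B = 66 × 4 = 264 N·m.
Internal gear: ratio = 30/18 = 1.6667; torque at shaft C = 264 × 1.6667 = 440 N·m.
Belt: ratio = 210/60 = 3.5; torque at shaft D = 440 × 3.5 = 1540 N·m.
Belt: ratio = 28/8 = 3.5; torque at the load shaft = 1540 × 3.5 = 5390 N·m.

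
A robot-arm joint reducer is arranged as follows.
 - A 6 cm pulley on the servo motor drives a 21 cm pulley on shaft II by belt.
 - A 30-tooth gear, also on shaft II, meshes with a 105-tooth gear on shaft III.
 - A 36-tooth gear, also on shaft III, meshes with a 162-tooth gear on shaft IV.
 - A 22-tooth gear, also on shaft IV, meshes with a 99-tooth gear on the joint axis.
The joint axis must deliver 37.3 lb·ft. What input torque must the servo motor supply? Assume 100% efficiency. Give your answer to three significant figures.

0.150 lb·ft

Overall ratio R = 3.5 × 3.5 × 4.5 × 4.5 = 248.06.
Input torque = output torque / R = 37.3 / 248.06 = 0.15037 lb·ft.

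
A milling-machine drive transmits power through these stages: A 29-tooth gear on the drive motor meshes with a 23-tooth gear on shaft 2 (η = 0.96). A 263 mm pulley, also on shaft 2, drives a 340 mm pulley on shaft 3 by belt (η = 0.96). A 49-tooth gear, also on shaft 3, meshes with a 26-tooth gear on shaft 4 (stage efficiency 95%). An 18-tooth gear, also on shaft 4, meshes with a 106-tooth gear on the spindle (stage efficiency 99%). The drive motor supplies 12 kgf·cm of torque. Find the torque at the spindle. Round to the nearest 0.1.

After the gear mesh (23/29): 12 × 0.7931 × 0.96 = 9.1366 kgf·cm
After the belt (340/263): 9.1366 × 1.2928 × 0.96 = 11.339 kgf·cm
After the gear mesh (26/49): 11.339 × 0.53061 × 0.95 = 5.7158 kgf·cm
After the gear mesh (106/18): 5.7158 × 5.8889 × 0.99 = 33.323 kgf·cm

33.3 kgf·cm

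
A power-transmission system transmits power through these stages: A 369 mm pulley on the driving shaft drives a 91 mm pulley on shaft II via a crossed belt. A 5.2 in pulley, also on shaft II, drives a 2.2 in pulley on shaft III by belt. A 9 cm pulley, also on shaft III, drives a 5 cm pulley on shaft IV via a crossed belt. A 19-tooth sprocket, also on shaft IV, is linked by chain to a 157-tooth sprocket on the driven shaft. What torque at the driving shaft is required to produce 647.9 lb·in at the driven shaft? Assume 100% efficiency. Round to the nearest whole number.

Overall ratio R = 0.24661 × 0.42308 × 0.55556 × 8.2632 = 0.47897.
Input torque = output torque / R = 647.9 / 0.47897 = 1352.7 lb·in.

1353 lb·in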